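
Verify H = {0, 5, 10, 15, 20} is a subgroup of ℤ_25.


Subgroup test for H = {0, 5, 10, 15, 20} in (ℤ_25, +):
(1) 0 ∈ H? Yes
(2) Closure: for all a,b ∈ H, (a+b) mod 25 ∈ H? Yes
(3) Inverses: for all a ∈ H, -a mod 25 ∈ H? Yes

Yes, H is a subgroup of ℤ_25


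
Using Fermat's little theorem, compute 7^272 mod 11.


Fermat's little theorem: if p is prime and gcd(a,p)=1, then a^(p-1) ≡ 1 (mod p)
p = 11 is prime, gcd(7,11) = 1
Reduce exponent: 272 mod 10 = 2
So 7^272 ≡ 7^2 (mod 11)
7^2 mod 11 = 5

7^272 ≡ 5 (mod 11)


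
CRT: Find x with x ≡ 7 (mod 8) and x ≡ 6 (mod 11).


m₁ = 8, m₂ = 11, gcd = 1, so CRT applies. M = m₁·m₂ = 88
Let M₁ = M/m₁ = 11, M₂ = M/m₂ = 8
Find y₁ ≡ M₁⁻¹ (mod m₁): 11⁻¹ ≡ 3 (mod 8)
Find y₂ ≡ M₂⁻¹ (mod m₂): 8⁻¹ ≡ 7 (mod 11)
x = a₁·M₁·y₁ + a₂·M₂·y₂ = 7·11·3 + 6·8·7 = 567
Reduce mod 88: x ≡ 39
Check: 39 mod 8 = 7 ✓, 39 mod 11 = 6 ✓

x ≡ 39 (mod 88)


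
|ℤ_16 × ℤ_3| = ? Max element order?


|ℤ_16 × ℤ_3| = 16 × 3 = 48
Max element order = lcm(16,3) = 48
Cyclic? Yes (gcd=1)

|ℤ_16×ℤ_3| = 48, max element order = 48


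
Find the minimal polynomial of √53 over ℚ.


√53 satisfies x² - 53 = 0, irreducible over ℚ since 53 is squarefree

Minimal polynomial: x² - 53


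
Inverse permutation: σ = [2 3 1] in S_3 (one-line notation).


To find σ⁻¹, swap domain and range:
σ(1) = 2 → σ⁻¹(2) = 1
σ(2) = 3 → σ⁻¹(3) = 2
σ(3) = 1 → σ⁻¹(1) = 3

σ⁻¹ = [3 1 2]


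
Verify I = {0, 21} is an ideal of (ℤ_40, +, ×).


Check ideal conditions for I = {0, 21} in ℤ_40:
(1) I is an additive subgroup? No
(2) For r ∈ ℤ_40 and a ∈ I: r·a ∈ I? No  [counterexample: r=2, a=21, r·a mod 40 = 2 ∉ I]

No, I is not an ideal of ℤ_40


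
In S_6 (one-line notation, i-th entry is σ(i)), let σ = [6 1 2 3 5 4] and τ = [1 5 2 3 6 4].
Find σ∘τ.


σ∘τ: apply τ first, then σ
1 →τ 1 →σ 6
2 →τ 5 →σ 5
3 →τ 2 →σ 1
4 →τ 3 →σ 2
5 →τ 6 →σ 4
6 →τ 4 →σ 3

σ∘τ = [6 5 1 2 4 3]


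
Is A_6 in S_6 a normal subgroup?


H = A_6 in S_6
A_6 has index 2 in S_6, and every subgroup of index 2 is normal

Yes, normal subgroup


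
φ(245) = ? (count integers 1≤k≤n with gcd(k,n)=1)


Factor n: 245 = 5 × 7^2
φ(n) = n · ∏(1 - 1/p) over distinct primes p | n
φ(245) = 245 · (1 - 1/5) · (1 - 1/7) = 168

φ(245) = 168


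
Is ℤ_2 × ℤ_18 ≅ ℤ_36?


Comparing ℤ_2 × ℤ_18 and ℤ_36:
gcd(2,18) = 2 ≠ 1. Max element order in ℤ_2×ℤ_18 is lcm(2,18) = 18 < 36, so it has no element of order 36

No, ℤ_2 × ℤ_18 ≇ ℤ_36


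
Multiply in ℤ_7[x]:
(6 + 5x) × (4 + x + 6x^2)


Expand and collect like terms; reduce coefficients mod 7:
x^0: 6·4 = 24 ≡ 3 (mod 7)
x^1: 6·1 + 5·4 = 26 ≡ 5 (mod 7)
x^2: 6·6 + 5·1 = 41 ≡ 6 (mod 7)
x^3: 5·6 = 30 ≡ 2 (mod 7)
Result: 3 + 5x + 6x^2 + 2x^3

f · g = 3 + 5x + 6x^2 + 2x^3


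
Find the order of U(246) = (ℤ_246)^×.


U(n) is the group of units mod n; |U(n)| = φ(n)
|U(246)| = φ(246) = 80

|U(246) = (ℤ_246)^×| = 80


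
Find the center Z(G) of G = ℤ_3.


Z(G) = {g ∈ G | gx = xg for all x ∈ G}
ℤ_3 is abelian, so Z(G) = G

Z(ℤ_3) = ℤ_3


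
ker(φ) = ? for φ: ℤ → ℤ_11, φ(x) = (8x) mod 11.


Kernel = preimage of identity
ker(φ) = {x ∈ ℤ : 8x ≡ 0 (mod 11)}. gcd(8,11) = 1, so 8x ≡ 0 (mod 11) ⟺ x ≡ 0 (mod 11/1 = 11). Hence ker(φ) = 11ℤ

ker(φ) = 11ℤ


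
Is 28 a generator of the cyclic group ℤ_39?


g generates ℤ_n iff gcd(g, n) = 1
gcd(28, 39) = 1
Since gcd = 1, 28 is a generator.

Yes, 28 generates ℤ_39


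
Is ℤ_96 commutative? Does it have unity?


ℤ_96 is a commutative ring with unity 1; 96 = 2×48 is composite, so 2·48 ≡ 0 gives zero divisors (not an integral domain)
Commutative: Yes
Integral domain: No
Has unity: Yes

ℤ_96: Commutative=Yes, Unity=Yes


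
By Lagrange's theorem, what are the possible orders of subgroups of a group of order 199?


Lagrange's theorem: |H| divides |G|
|G| = 199
Divisors of 199: 1, 199

Possible subgroup orders: {1, 199}


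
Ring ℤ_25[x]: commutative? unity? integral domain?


ℤ_25 has zero divisors (5·5 ≡ 0), and these lift to constant zero divisors in ℤ_25[x]; so not an integral domain
Commutative: Yes
Integral domain: No
Has unity: Yes

ℤ_25[x]: Commutative=Yes, Unity=Yes


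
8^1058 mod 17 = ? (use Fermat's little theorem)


Fermat's little theorem: if p is prime and gcd(a,p)=1, then a^(p-1) ≡ 1 (mod p)
p = 17 is prime, gcd(8,17) = 1
Reduce exponent: 1058 mod 16 = 2
So 8^1058 ≡ 8^2 (mod 17)
8^2 mod 17 = 13

8^1058 ≡ 13 (mod 17)


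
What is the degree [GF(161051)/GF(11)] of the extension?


GF(161051) = GF(11^5), so the extension degree is 5

[GF(161051)/GF(11)] = 5


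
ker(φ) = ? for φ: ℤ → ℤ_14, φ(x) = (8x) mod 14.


Kernel = preimage of identity
ker(φ) = {x ∈ ℤ : 8x ≡ 0 (mod 14)}. gcd(8,14) = 2, so 8x ≡ 0 (mod 14) ⟺ x ≡ 0 (mod 14/2 = 7). Hence ker(φ) = 7ℤ

ker(φ) = 7ℤ


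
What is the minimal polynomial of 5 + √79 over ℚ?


Let α = 5 + √79. Then α - 5 = √79, so (α - 5)² = 79, giving α² - 10α - 54 = 0. Degree 2 and α ∉ ℚ, so this is the minimal polynomial.

Minimal polynomial: x² - 10x - 54


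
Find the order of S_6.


|S_n| = n! (number of permutations of n symbols)
|S_6| = 6! = 720

|S_6| = 720


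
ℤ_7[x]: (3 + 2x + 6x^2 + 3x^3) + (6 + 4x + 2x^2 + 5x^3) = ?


Add coefficients mod 7:
x^0: 3 + 6 = 2 (mod 7)
x^1: 2 + 4 = 6 (mod 7)
x^2: 6 + 2 = 1 (mod 7)
x^3: 3 + 5 = 1 (mod 7)
Result: 2 + 6x + x^2 + x^3

f + g = 2 + 6x + x^2 + x^3


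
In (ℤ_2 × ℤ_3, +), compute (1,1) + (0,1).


Operation: componentwise addition mod (2, 3)
(1,1) + (0,1) = ((a₁+b₁) mod 2, (a₂+b₂) mod 3) with a = (1,1), b = (0,1)

(1,1) + (0,1) = (1,2)


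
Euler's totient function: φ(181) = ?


Factor n: 181 = 181
φ(n) = n · ∏(1 - 1/p) over distinct primes p | n
φ(181) = 181 · (1 - 1/181) = 180

φ(181) = 180


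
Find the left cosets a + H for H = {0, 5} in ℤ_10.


H = {0, 5}, |H| = 2
Number of cosets = |G|/|H| = 10/2 = 5
0 + H = {0, 5}
1 + H = {1, 6}
2 + H = {2, 7}
3 + H = {3, 8}
4 + H = {4, 9}

Cosets: 0+H={0,5}; 1+H={1,6}; 2+H={2,7}; 3+H={3,8}; 4+H={4,9}


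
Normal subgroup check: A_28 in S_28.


H = A_28 in S_28
A_28 has index 2 in S_28, and every subgroup of index 2 is normal

Yes, normal subgroup


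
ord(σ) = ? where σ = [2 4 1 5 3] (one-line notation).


Cycle decomposition: (1 2 4 5 3)
Cycle lengths: 5
Order = lcm(5) = 5

ord(σ) = 5


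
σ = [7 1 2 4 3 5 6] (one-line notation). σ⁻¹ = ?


To find σ⁻¹, swap domain and range:
σ(1) = 7 → σ⁻¹(7) = 1
σ(2) = 1 → σ⁻¹(1) = 2
σ(3) = 2 → σ⁻¹(2) = 3
σ(4) = 4 → σ⁻¹(4) = 4
σ(5) = 3 → σ⁻¹(3) = 5
σ(6) = 5 → σ⁻¹(5) = 6
σ(7) = 6 → σ⁻¹(6) = 7

σ⁻¹ = [2 3 5 4 6 7 1]


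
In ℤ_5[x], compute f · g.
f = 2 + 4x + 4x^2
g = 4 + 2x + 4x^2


Expand and collect like terms; reduce coefficients mod 5:
x^0: 2·4 = 8 ≡ 3 (mod 5)
x^1: 2·2 + 4·4 = 20 ≡ 0 (mod 5)
x^2: 2·4 + 4·2 + 4·4 = 32 ≡ 2 (mod 5)
x^3: 4·4 + 4·2 = 24 ≡ 4 (mod 5)
x^4: 4·4 = 16 ≡ 1 (mod 5)
Result: 3 + 2x^2 + 4x^3 + x^4

f · g = 3 + 2x^2 + 4x^3 + x^4


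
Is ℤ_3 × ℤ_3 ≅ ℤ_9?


Comparing ℤ_3 × ℤ_3 and ℤ_9:
gcd(3,3) = 3 ≠ 1. Max element order in ℤ_3×ℤ_3 is lcm(3,3) = 3 < 9, so it has no element of order 9

No, ℤ_3 × ℤ_3 ≇ ℤ_9


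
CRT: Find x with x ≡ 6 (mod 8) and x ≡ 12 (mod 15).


m₁ = 8, m₂ = 15, gcd = 1, so CRT applies. M = m₁·m₂ = 120
Let M₁ = M/m₁ = 15, M₂ = M/m₂ = 8
Find y₁ ≡ M₁⁻¹ (mod m₁): 15⁻¹ ≡ 7 (mod 8)
Find y₂ ≡ M₂⁻¹ (mod m₂): 8⁻¹ ≡ 2 (mod 15)
x = a₁·M₁·y₁ + a₂·M₂·y₂ = 6·15·7 + 12·8·2 = 822
Reduce mod 120: x ≡ 102
Check: 102 mod 8 = 6 ✓, 102 mod 15 = 12 ✓

x ≡ 102 (mod 120)


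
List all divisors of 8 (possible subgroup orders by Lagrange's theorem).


Lagrange's theorem: |H| divides |G|
|G| = 8
Divisors of 8: 1, 2, 4, 8

Possible subgroup orders: {1, 2, 4, 8}


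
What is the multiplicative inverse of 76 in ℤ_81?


Use the extended Euclidean algorithm to write 1 = 76·s + 81·t; then s mod 81 is the inverse.
Euclidean algorithm:
  76 = 0·81 + 76
  81 = 1·76 + 5
  76 = 15·5 + 1
  5 = 5·1 + 0
gcd(76,81) = 1
Back-substitution gives: 76·(16) + 81·(-15) = 1
So 76⁻¹ ≡ 16 ≡ 16 (mod 81)
Check: 76 × 16 = 1216 ≡ 1 (mod 81) ✓

76⁻¹ ≡ 16 (mod 81)


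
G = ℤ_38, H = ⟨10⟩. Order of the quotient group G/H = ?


|⟨10⟩| = n / gcd(10, 38) = 38 / 2 = 19
H is normal (ℤ_38 is abelian).
|G/H| = |G| / |H| = 38 / 19 = 2

|G/H| = 2


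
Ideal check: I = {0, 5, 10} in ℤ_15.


Check ideal conditions for I = {0, 5, 10} in ℤ_15:
(1) I is an additive subgroup? Yes
(2) For r ∈ ℤ_15 and a ∈ I: r·a ∈ I? Yes

Yes, I is an ideal of ℤ_15


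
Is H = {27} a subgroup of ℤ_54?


Subgroup test for H = {27} in (ℤ_54, +):
(1) 0 ∈ H? No
(2) Closure: for all a,b ∈ H, (a+b) mod 54 ∈ H? No  [counterexample: 27 + 27 = 0 ∉ H]
(3) Inverses: for all a ∈ H, -a mod 54 ∈ H? Yes

No, H is not a subgroup of ℤ_54


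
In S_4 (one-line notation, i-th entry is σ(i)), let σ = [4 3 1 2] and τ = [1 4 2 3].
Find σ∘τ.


σ∘τ: apply τ first, then σ
1 →τ 1 →σ 4
2 →τ 4 →σ 2
3 →τ 2 →σ 3
4 →τ 3 →σ 1

σ∘τ = [4 2 3 1]


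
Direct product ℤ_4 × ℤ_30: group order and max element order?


|ℤ_4 × ℤ_30| = 4 × 30 = 120
Max element order = lcm(4,30) = 60
Cyclic? No (gcd=2)

|ℤ_4×ℤ_30| = 120, max element order = 60


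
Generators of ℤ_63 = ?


g generates ℤ_n iff gcd(g,n) = 1
Prime factors of 63: 3, 7
Generators are g ∈ {1,...,62} not divisible by any of these primes.
Generators: {1, 2, 4, 5, 8, 10, 11, 13, 16, 17, 19, 20, 22, 23, 25, 26, 29, 31, 32, 34, 37, 38, 40, 41, 43, 44, 46, 47, 50, 52, 53, 55, 58, 59, 61, 62}
Number of generators = φ(63) = 36

Generators of ℤ_63 = {1, 2, 4, 5, 8, 10, 11, 13, 16, 17, 19, 20, 22, 23, 25, 26, 29, 31, 32, 34, 37, 38, 40, 41, 43, 44, 46, 47, 50, 52, 53, 55, 58, 59, 61, 62}


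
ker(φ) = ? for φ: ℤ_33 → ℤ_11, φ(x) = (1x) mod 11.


Kernel = preimage of identity
ker(φ) = {x ∈ ℤ_33 : 1x ≡ 0 (mod 11)}. Since 11 | 33, φ is well-defined. The kernel is the cyclic subgroup ⟨11⟩ of ℤ_33 (order 3), i.e. {0, 11, 22}

ker(φ) = {0, 11, 22}


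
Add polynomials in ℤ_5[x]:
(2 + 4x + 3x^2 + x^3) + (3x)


Add coefficients mod 5:
x^0: 2 + 0 = 2 (mod 5)
x^1: 4 + 3 = 2 (mod 5)
x^2: 3 + 0 = 3 (mod 5)
x^3: 1 + 0 = 1 (mod 5)
Result: 2 + 2x + 3x^2 + x^3

f + g = 2 + 2x + 3x^2 + x^3


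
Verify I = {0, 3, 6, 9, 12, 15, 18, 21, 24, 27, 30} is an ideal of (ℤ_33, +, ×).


Check ideal conditions for I = {0, 3, 6, 9, 12, 15, 18, 21, 24, 27, 30} in ℤ_33:
(1) I is an additive subgroup? Yes
(2) For r ∈ ℤ_33 and a ∈ I: r·a ∈ I? Yes

Yes, I is an ideal of ℤ_33


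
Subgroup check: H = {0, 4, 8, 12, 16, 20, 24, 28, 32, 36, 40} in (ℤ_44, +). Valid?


Subgroup test for H = {0, 4, 8, 12, 16, 20, 24, 28, 32, 36, 40} in (ℤ_44, +):
(1) 0 ∈ H? Yes
(2) Closure: for all a,b ∈ H, (a+b) mod 44 ∈ H? Yes
(3) Inverses: for all a ∈ H, -a mod 44 ∈ H? Yes

Yes, H is a subgroup of ℤ_44


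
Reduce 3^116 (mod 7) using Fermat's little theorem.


Fermat's little theorem: if p is prime and gcd(a,p)=1, then a^(p-1) ≡ 1 (mod p)
p = 7 is prime, gcd(3,7) = 1
Reduce exponent: 116 mod 6 = 2
So 3^116 ≡ 3^2 (mod 7)
3^2 mod 7 = 2

3^116 ≡ 2 (mod 7)


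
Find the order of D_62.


|D_n| = 2n (n rotations and n reflections)
|D_62| = 2×62 = 124

|D_62| = 124


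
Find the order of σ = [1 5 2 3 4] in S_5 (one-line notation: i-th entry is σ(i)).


Cycle decomposition: (2 5 4 3)
Cycle lengths: 4
Order = lcm(4) = 4

ord(σ) = 4


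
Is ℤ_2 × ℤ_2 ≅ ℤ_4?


Comparing ℤ_2 × ℤ_2 and ℤ_4:
gcd(2,2) = 2 ≠ 1. Max element order in ℤ_2×ℤ_2 is lcm(2,2) = 2 < 4, so it has no element of order 4

No, ℤ_2 × ℤ_2 ≇ ℤ_4


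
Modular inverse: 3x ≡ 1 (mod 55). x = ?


Use the extended Euclidean algorithm to write 1 = 3·s + 55·t; then s mod 55 is the inverse.
Euclidean algorithm:
  3 = 0·55 + 3
  55 = 18·3 + 1
  3 = 3·1 + 0
gcd(3,55) = 1
Back-substitution gives: 3·(-18) + 55·(1) = 1
So 3⁻¹ ≡ -18 ≡ 37 (mod 55)
Check: 3 × 37 = 111 ≡ 1 (mod 55) ✓

3⁻¹ ≡ 37 (mod 55)


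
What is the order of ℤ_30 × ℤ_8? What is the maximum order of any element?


|ℤ_30 × ℤ_8| = 30 × 8 = 240
Max element order = lcm(30,8) = 120
Cyclic? No (gcd=2)

|ℤ_30×ℤ_8| = 240, max element order = 120


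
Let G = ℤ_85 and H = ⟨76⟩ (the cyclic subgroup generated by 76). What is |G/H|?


|⟨76⟩| = n / gcd(76, 85) = 85 / 1 = 85
H is normal (ℤ_85 is abelian).
|G/H| = |G| / |H| = 85 / 85 = 1

|G/H| = 1


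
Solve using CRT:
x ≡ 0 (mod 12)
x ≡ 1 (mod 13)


m₁ = 12, m₂ = 13, gcd = 1, so CRT applies. M = m₁·m₂ = 156
Let M₁ = M/m₁ = 13, M₂ = M/m₂ = 12
Find y₁ ≡ M₁⁻¹ (mod m₁): 13⁻¹ ≡ 1 (mod 12)
Find y₂ ≡ M₂⁻¹ (mod m₂): 12⁻¹ ≡ 12 (mod 13)
x = a₁·M₁·y₁ + a₂·M₂·y₂ = 0·13·1 + 1·12·12 = 144
Reduce mod 156: x ≡ 144
Check: 144 mod 12 = 0 ✓, 144 mod 13 = 1 ✓

x ≡ 144 (mod 156)


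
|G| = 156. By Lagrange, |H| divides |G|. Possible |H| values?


Lagrange's theorem: |H| divides |G|
|G| = 156
Divisors of 156: 1, 2, 3, 4, 6, 12, 13, 26, 39, 52, 78, 156

Possible subgroup orders: {1, 2, 3, 4, 6, 12, 13, 26, 39, 52, 78, 156}


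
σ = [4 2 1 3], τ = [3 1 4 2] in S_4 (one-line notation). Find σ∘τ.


σ∘τ: apply τ first, then σ
1 →τ 3 →σ 1
2 →τ 1 →σ 4
3 →τ 4 →σ 3
4 →τ 2 →σ 2

σ∘τ = [1 4 3 2]


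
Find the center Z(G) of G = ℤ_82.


Z(G) = {g ∈ G | gx = xg for all x ∈ G}
ℤ_82 is abelian, so Z(G) = G

Z(ℤ_82) = ℤ_82


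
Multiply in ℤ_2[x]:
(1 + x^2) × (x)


Expand and collect like terms; reduce coefficients mod 2:
x^0: 1·0 = 0 ≡ 0 (mod 2)
x^1: 1·1 + 0·0 = 1 ≡ 1 (mod 2)
x^2: 0·1 + 1·0 = 0 ≡ 0 (mod 2)
x^3: 1·1 = 1 ≡ 1 (mod 2)
Result: x + x^3

f · g = x + x^3


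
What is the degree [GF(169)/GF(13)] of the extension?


GF(169) = GF(13^2), so the extension degree is 2

[GF(169)/GF(13)] = 2


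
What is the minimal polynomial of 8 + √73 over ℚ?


Let α = 8 + √73. Then α - 8 = √73, so (α - 8)² = 73, giving α² - 16α - 9 = 0. Degree 2 and α ∉ ℚ, so this is the minimal polynomial.

Minimal polynomial: x² - 16x - 9


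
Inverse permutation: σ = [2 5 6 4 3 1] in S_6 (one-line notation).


To find σ⁻¹, swap domain and range:
σ(1) = 2 → σ⁻¹(2) = 1
σ(2) = 5 → σ⁻¹(5) = 2
σ(3) = 6 → σ⁻¹(6) = 3
σ(4) = 4 → σ⁻¹(4) = 4
σ(5) = 3 → σ⁻¹(3) = 5
σ(6) = 1 → σ⁻¹(1) = 6

σ⁻¹ = [6 1 5 4 2 3]


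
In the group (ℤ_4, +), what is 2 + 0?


Operation: addition mod 4
2 + 0 = (a + b) mod 4 with a = 2, b = 0

2 + 0 = 2


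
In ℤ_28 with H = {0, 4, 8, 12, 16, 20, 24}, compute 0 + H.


0 + H = {0 + h (mod 28) : h ∈ H}
0+0=0, 0+4=4, 0+8=8, 0+12=12, 0+16=16, 0+20=20, 0+24=24

0 + H = {0, 4, 8, 12, 16, 20, 24}


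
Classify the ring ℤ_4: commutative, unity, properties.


ℤ_4 is a commutative ring with unity 1; 4 = 2×2 is composite, so 2·2 ≡ 0 gives zero divisors (not an integral domain)
Commutative: Yes
Integral domain: No
Has unity: Yes

ℤ_4: Commutative=Yes, Unity=Yes


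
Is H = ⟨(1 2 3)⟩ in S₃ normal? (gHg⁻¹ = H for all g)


H = ⟨(1 2 3)⟩ in S₃
⟨(1 2 3)⟩ has order 3 and index 2 in S₃; index-2 subgroups are normal

Yes, normal subgroup


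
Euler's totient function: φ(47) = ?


Factor n: 47 = 47
φ(n) = n · ∏(1 - 1/p) over distinct primes p | n
φ(47) = 47 · (1 - 1/47) = 46

φ(47) = 46


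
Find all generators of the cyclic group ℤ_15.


g generates ℤ_n iff gcd(g,n) = 1
Checking each g ∈ {1,...,14}:
gcd(1,15) = 1
gcd(2,15) = 1
gcd(3,15) = 3
gcd(4,15) = 1
gcd(5,15) = 5
gcd(6,15) = 3
gcd(7,15) = 1
gcd(8,15) = 1
gcd(9,15) = 3
gcd(10,15) = 5
gcd(11,15) = 1
gcd(12,15) = 3
gcd(13,15) = 1
gcd(14,15) = 1
Generators: {1, 2, 4, 7, 8, 11, 13, 14}
Number of generators = φ(15) = 8

Generators of ℤ_15 = {1, 2, 4, 7, 8, 11, 13, 14}


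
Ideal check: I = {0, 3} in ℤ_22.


Check ideal conditions for I = {0, 3} in ℤ_22:
(1) I is an additive subgroup? No
(2) For r ∈ ℤ_22 and a ∈ I: r·a ∈ I? No  [counterexample: r=2, a=3, r·a mod 22 = 6 ∉ I]

No, I is not an ideal of ℤ_22


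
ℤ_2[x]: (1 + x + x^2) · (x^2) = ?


Expand and collect like terms; reduce coefficients mod 2:
x^0: 1·0 = 0 ≡ 0 (mod 2)
x^1: 1·0 + 1·0 = 0 ≡ 0 (mod 2)
x^2: 1·1 + 1·0 + 1·0 = 1 ≡ 1 (mod 2)
x^3: 1·1 + 1·0 = 1 ≡ 1 (mod 2)
x^4: 1·1 = 1 ≡ 1 (mod 2)
Result: x^2 + x^3 + x^4

f · g = x^2 + x^3 + x^4


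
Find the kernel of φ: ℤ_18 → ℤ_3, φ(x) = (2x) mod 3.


Kernel = preimage of identity
ker(φ) = {x ∈ ℤ_18 : 2x ≡ 0 (mod 3)}. Since 3 | 18, φ is well-defined. The kernel is the cyclic subgroup ⟨3⟩ of ℤ_18 (order 6), i.e. {0, 3, 6, 9, 12, 15}

ker(φ) = {0, 3, 6, 9, 12, 15}


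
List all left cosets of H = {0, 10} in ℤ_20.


H = {0, 10}, |H| = 2
Number of cosets = |G|/|H| = 20/2 = 10
0 + H = {0, 10}
1 + H = {1, 11}
2 + H = {2, 12}
3 + H = {3, 13}
4 + H = {4, 14}
5 + H = {5, 15}
6 + H = {6, 16}
7 + H = {7, 17}
8 + H = {8, 18}
9 + H = {9, 19}

Cosets: 0+H={0,10}; 1+H={1,11}; 2+H={2,12}; 3+H={3,13}; 4+H={4,14}; 5+H={5,15}; 6+H={6,16}; 7+H={7,17}; 8+H={8,18}; 9+H={9,19}


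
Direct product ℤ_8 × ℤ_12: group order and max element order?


|ℤ_8 × ℤ_12| = 8 × 12 = 96
Max element order = lcm(8,12) = 24
Cyclic? No (gcd=4)

|ℤ_8×ℤ_12| = 96, max element order = 24


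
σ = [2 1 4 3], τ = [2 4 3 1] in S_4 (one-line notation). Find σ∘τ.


σ∘τ: apply τ first, then σ
1 →τ 2 →σ 1
2 →τ 4 →σ 3
3 →τ 3 →σ 4
4 →τ 1 →σ 2

σ∘τ = [1 3 4 2]


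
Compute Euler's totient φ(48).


Factor n: 48 = 2^4 × 3
φ(n) = n · ∏(1 - 1/p) over distinct primes p | n
φ(48) = 48 · (1 - 1/2) · (1 - 1/3) = 16

φ(48) = 16


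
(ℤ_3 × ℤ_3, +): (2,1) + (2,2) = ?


Operation: componentwise addition mod (3, 3)
(2,1) + (2,2) = ((a₁+b₁) mod 3, (a₂+b₂) mod 3) with a = (2,1), b = (2,2)

(2,1) + (2,2) = (1,0)


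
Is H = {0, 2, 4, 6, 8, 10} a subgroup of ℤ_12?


Subgroup test for H = {0, 2, 4, 6, 8, 10} in (ℤ_12, +):
(1) 0 ∈ H? Yes
(2) Closure: for all a,b ∈ H, (a+b) mod 12 ∈ H? Yes
(3) Inverses: for all a ∈ H, -a mod 12 ∈ H? Yes

Yes, H is a subgroup of ℤ_12


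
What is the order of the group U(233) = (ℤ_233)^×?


U(n) is the group of units mod n; |U(n)| = φ(n)
|U(233)| = φ(233) = 232

|U(233) = (ℤ_233)^×| = 232


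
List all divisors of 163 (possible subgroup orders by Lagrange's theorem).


Lagrange's theorem: |H| divides |G|
|G| = 163
Divisors of 163: 1, 163

Possible subgroup orders: {1, 163}


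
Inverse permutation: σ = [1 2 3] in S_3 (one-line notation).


To find σ⁻¹, swap domain and range:
σ(1) = 1 → σ⁻¹(1) = 1
σ(2) = 2 → σ⁻¹(2) = 2
σ(3) = 3 → σ⁻¹(3) = 3

σ⁻¹ = [1 2 3]


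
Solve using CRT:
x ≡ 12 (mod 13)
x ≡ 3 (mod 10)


m₁ = 13, m₂ = 10, gcd = 1, so CRT applies. M = m₁·m₂ = 130
Let M₁ = M/m₁ = 10, M₂ = M/m₂ = 13
Find y₁ ≡ M₁⁻¹ (mod m₁): 10⁻¹ ≡ 4 (mod 13)
Find y₂ ≡ M₂⁻¹ (mod m₂): 13⁻¹ ≡ 7 (mod 10)
x = a₁·M₁·y₁ + a₂·M₂·y₂ = 12·10·4 + 3·13·7 = 753
Reduce mod 130: x ≡ 103
Check: 103 mod 13 = 12 ✓, 103 mod 10 = 3 ✓

x ≡ 103 (mod 130)


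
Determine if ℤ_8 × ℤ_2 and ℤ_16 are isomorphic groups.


Comparing ℤ_8 × ℤ_2 and ℤ_16:
gcd(8,2) = 2 ≠ 1. Max element order in ℤ_8×ℤ_2 is lcm(8,2) = 8 < 16, so it has no element of order 16

No, ℤ_8 × ℤ_2 ≇ ℤ_16


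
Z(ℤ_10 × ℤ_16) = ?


Z(G) = {g ∈ G | gx = xg for all x ∈ G}
Direct product of abelian groups is abelian, so Z(G) = G

Z(ℤ_10 × ℤ_16) = ℤ_10 × ℤ_16


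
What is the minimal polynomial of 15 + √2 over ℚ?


Let α = 15 + √2. Then α - 15 = √2, so (α - 15)² = 2, giving α² - 30α + 223 = 0. Degree 2 and α ∉ ℚ, so this is the minimal polynomial.

Minimal polynomial: x² - 30x + 223


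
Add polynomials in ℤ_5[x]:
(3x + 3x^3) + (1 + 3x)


Add coefficients mod 5:
x^0: 0 + 1 = 1 (mod 5)
x^1: 3 + 3 = 1 (mod 5)
x^2: 0 + 0 = 0 (mod 5)
x^3: 3 + 0 = 3 (mod 5)
Result: 1 + x + 3x^3

f + g = 1 + x + 3x^3


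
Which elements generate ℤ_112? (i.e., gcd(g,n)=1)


g generates ℤ_n iff gcd(g,n) = 1
Prime factors of 112: 2, 7
Generators are g ∈ {1,...,111} not divisible by any of these primes.
Generators: {1, 3, 5, 9, 11, 13, 15, 17, 19, 23, 25, 27, 29, 31, 33, 37, 39, 41, 43, 45, 47, 51, 53, 55, 57, 59, 61, 65, 67, 69, 71, 73, 75, 79, 81, 83, 85, 87, 89, 93, 95, 97, 99, 101, 103, 107, 109, 111}
Number of generators = φ(112) = 48

Generators of ℤ_112 = {1, 3, 5, 9, 11, 13, 15, 17, 19, 23, 25, 27, 29, 31, 33, 37, 39, 41, 43, 45, 47, 51, 53, 55, 57, 59, 61, 65, 67, 69, 71, 73, 75, 79, 81, 83, 85, 87, 89, 93, 95, 97, 99, 101, 103, 107, 109, 111}


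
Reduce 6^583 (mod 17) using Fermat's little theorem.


Fermat's little theorem: if p is prime and gcd(a,p)=1, then a^(p-1) ≡ 1 (mod p)
p = 17 is prime, gcd(6,17) = 1
Reduce exponent: 583 mod 16 = 7
So 6^583 ≡ 6^7 (mod 17)
6^7 mod 17 = 14

6^583 ≡ 14 (mod 17)


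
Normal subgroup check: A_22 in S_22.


H = A_22 in S_22
A_22 has index 2 in S_22, and every subgroup of index 2 is normal

Yes, normal subgroup


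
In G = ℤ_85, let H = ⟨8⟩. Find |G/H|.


|⟨8⟩| = n / gcd(8, 85) = 85 / 1 = 85
H is normal (ℤ_85 is abelian).
|G/H| = |G| / |H| = 85 / 85 = 1

|G/H| = 1


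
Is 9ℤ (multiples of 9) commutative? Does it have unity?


9ℤ is a commutative ring under +,× but has no multiplicative identity (1 ∉ 9ℤ); it has no zero divisors, but without unity it is not an integral domain
Commutative: Yes
Integral domain: No
Has unity: No

9ℤ (multiples of 9): Commutative=Yes, Unity=No


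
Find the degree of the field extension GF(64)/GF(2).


GF(64) = GF(2^6), so the extension degree is 6

[GF(64)/GF(2)] = 6


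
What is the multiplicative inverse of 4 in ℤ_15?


Use the extended Euclidean algorithm to write 1 = 4·s + 15·t; then s mod 15 is the inverse.
Euclidean algorithm:
  4 = 0·15 + 4
  15 = 3·4 + 3
  4 = 1·3 + 1
  3 = 3·1 + 0
gcd(4,15) = 1
Back-substitution gives: 4·(4) + 15·(-1) = 1
So 4⁻¹ ≡ 4 ≡ 4 (mod 15)
Check: 4 × 4 = 16 ≡ 1 (mod 15) ✓

4⁻¹ ≡ 4 (mod 15)


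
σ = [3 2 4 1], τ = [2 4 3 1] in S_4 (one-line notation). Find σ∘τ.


σ∘τ: apply τ first, then σ
1 →τ 2 →σ 2
2 →τ 4 →σ 1
3 →τ 3 →σ 4
4 →τ 1 →σ 3

σ∘τ = [2 1 4 3]


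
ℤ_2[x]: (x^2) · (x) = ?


Expand and collect like terms; reduce coefficients mod 2:
x^0: 0·0 = 0 ≡ 0 (mod 2)
x^1: 0·1 + 0·0 = 0 ≡ 0 (mod 2)
x^2: 0·1 + 1·0 = 0 ≡ 0 (mod 2)
x^3: 1·1 = 1 ≡ 1 (mod 2)
Result: x^3

f · g = x^3


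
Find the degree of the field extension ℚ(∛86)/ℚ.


∛86 has minimal polynomial x³ - 86 (irreducible over ℚ since 86 is not a perfect cube)

[ℚ(∛86)/ℚ] = 3


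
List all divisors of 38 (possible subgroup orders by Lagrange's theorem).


Lagrange's theorem: |H| divides |G|
|G| = 38
Divisors of 38: 1, 2, 19, 38

Possible subgroup orders: {1, 2, 19, 38}


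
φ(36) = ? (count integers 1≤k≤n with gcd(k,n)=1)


Factor n: 36 = 2^2 × 3^2
φ(n) = n · ∏(1 - 1/p) over distinct primes p | n
φ(36) = 36 · (1 - 1/2) · (1 - 1/3) = 12

φ(36) = 12


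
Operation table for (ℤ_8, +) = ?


Elements: {0, 1, 2, 3, 4, 5, 6, 7}
Operation: addition mod 8
Entry (a, b) = (a + b) mod 8

Cayley table:
  | 0 | 1 | 2 | 3 | 4 | 5 | 6 | 7
0 | 0 | 1 | 2 | 3 | 4 | 5 | 6 | 7
1 | 1 | 2 | 3 | 4 | 5 | 6 | 7 | 0
2 | 2 | 3 | 4 | 5 | 6 | 7 | 0 | 1
3 | 3 | 4 | 5 | 6 | 7 | 0 | 1 | 2
4 | 4 | 5 | 6 | 7 | 0 | 1 | 2 | 3
5 | 5 | 6 | 7 | 0 | 1 | 2 | 3 | 4
6 | 6 | 7 | 0 | 1 | 2 | 3 | 4 | 5
7 | 7 | 0 | 1 | 2 | 3 | 4 | 5 | 6


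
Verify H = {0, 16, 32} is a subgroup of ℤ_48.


Subgroup test for H = {0, 16, 32} in (ℤ_48, +):
(1) 0 ∈ H? Yes
(2) Closure: for all a,b ∈ H, (a+b) mod 48 ∈ H? Yes
(3) Inverses: for all a ∈ H, -a mod 48 ∈ H? Yes

Yes, H is a subgroup of ℤ_48


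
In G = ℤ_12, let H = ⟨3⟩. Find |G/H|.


|⟨3⟩| = n / gcd(3, 12) = 12 / 3 = 4
H is normal (ℤ_12 is abelian).
|G/H| = |G| / |H| = 12 / 4 = 3

|G/H| = 3


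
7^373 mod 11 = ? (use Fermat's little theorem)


Fermat's little theorem: if p is prime and gcd(a,p)=1, then a^(p-1) ≡ 1 (mod p)
p = 11 is prime, gcd(7,11) = 1
Reduce exponent: 373 mod 10 = 3
So 7^373 ≡ 7^3 (mod 11)
7^3 mod 11 = 2

7^373 ≡ 2 (mod 11)


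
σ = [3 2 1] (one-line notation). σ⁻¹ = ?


To find σ⁻¹, swap domain and range:
σ(1) = 3 → σ⁻¹(3) = 1
σ(2) = 2 → σ⁻¹(2) = 2
σ(3) = 1 → σ⁻¹(1) = 3

σ⁻¹ = [3 2 1]


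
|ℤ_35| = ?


ℤ_n has n elements.

|ℤ_35| = 35


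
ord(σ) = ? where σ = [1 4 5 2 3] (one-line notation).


Cycle decomposition: (2 4) (3 5)
Cycle lengths: 2, 2
Order = lcm(2, 2) = 2

ord(σ) = 2


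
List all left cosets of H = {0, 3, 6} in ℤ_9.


H = {0, 3, 6}, |H| = 3
Number of cosets = |G|/|H| = 9/3 = 3
0 + H = {0, 3, 6}
1 + H = {1, 4, 7}
2 + H = {2, 5, 8}

Cosets: 0+H={0,3,6}; 1+H={1,4,7}; 2+H={2,5,8}


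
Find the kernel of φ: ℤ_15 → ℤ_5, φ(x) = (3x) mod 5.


Kernel = preimage of identity
ker(φ) = {x ∈ ℤ_15 : 3x ≡ 0 (mod 5)}. Since 5 | 15, φ is well-defined. The kernel is the cyclic subgroup ⟨5⟩ of ℤ_15 (order 3), i.e. {0, 5, 10}

ker(φ) = {0, 5, 10}


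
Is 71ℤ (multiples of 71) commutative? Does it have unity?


71ℤ is a commutative ring under +,× but has no multiplicative identity (1 ∉ 71ℤ); it has no zero divisors, but without unity it is not an integral domain
Commutative: Yes
Integral domain: No
Has unity: No

71ℤ (multiples of 71): Commutative=Yes, Unity=No


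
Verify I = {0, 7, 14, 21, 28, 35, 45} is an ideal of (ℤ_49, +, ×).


Check ideal conditions for I = {0, 7, 14, 21, 28, 35, 45} in ℤ_49:
(1) I is an additive subgroup? No
(2) For r ∈ ℤ_49 and a ∈ I: r·a ∈ I? No  [counterexample: r=2, a=21, r·a mod 49 = 42 ∉ I]

No, I is not an ideal of ℤ_49


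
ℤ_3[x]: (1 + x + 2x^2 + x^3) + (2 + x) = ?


Add coefficients mod 3:
x^0: 1 + 2 = 0 (mod 3)
x^1: 1 + 1 = 2 (mod 3)
x^2: 2 + 0 = 2 (mod 3)
x^3: 1 + 0 = 1 (mod 3)
Result: 2x + 2x^2 + x^3

f + g = 2x + 2x^2 + x^3


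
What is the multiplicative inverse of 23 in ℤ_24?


Use the extended Euclidean algorithm to write 1 = 23·s + 24·t; then s mod 24 is the inverse.
Euclidean algorithm:
  23 = 0·24 + 23
  24 = 1·23 + 1
  23 = 23·1 + 0
gcd(23,24) = 1
Back-substitution gives: 23·(-1) + 24·(1) = 1
So 23⁻¹ ≡ -1 ≡ 23 (mod 24)
Check: 23 × 23 = 529 ≡ 1 (mod 24) ✓

23⁻¹ ≡ 23 (mod 24)


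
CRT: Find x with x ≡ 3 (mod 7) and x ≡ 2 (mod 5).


m₁ = 7, m₂ = 5, gcd = 1, so CRT applies. M = m₁·m₂ = 35
Let M₁ = M/m₁ = 5, M₂ = M/m₂ = 7
Find y₁ ≡ M₁⁻¹ (mod m₁): 5⁻¹ ≡ 3 (mod 7)
Find y₂ ≡ M₂⁻¹ (mod m₂): 7⁻¹ ≡ 3 (mod 5)
x = a₁·M₁·y₁ + a₂·M₂·y₂ = 3·5·3 + 2·7·3 = 87
Reduce mod 35: x ≡ 17
Check: 17 mod 7 = 3 ✓, 17 mod 5 = 2 ✓

x ≡ 17 (mod 35)


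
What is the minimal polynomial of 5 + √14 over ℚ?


Let α = 5 + √14. Then α - 5 = √14, so (α - 5)² = 14, giving α² - 10α + 11 = 0. Degree 2 and α ∉ ℚ, so this is the minimal polynomial.

Minimal polynomial: x² - 10x + 11


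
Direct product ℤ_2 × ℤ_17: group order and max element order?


|ℤ_2 × ℤ_17| = 2 × 17 = 34
Max element order = lcm(2,17) = 34
Cyclic? Yes (gcd=1)

|ℤ_2×ℤ_17| = 34, max element order = 34


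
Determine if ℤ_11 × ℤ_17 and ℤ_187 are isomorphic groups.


Comparing ℤ_11 × ℤ_17 and ℤ_187:
gcd(11,17) = 1, so ℤ_11 × ℤ_17 ≅ ℤ_187 (CRT)

Yes, ℤ_11 × ℤ_17 ≅ ℤ_187


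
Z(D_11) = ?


Z(G) = {g ∈ G | gx = xg for all x ∈ G}
For odd n, Z(D_n) = {e}: no nontrivial rotation commutes with all reflections

Z(D_11) = {e}


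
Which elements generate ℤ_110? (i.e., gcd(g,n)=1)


g generates ℤ_n iff gcd(g,n) = 1
Prime factors of 110: 2, 5, 11
Generators are g ∈ {1,...,109} not divisible by any of these primes.
Generators: {1, 3, 7, 9, 13, 17, 19, 21, 23, 27, 29, 31, 37, 39, 41, 43, 47, 49, 51, 53, 57, 59, 61, 63, 67, 69, 71, 73, 79, 81, 83, 87, 89, 91, 93, 97, 101, 103, 107, 109}
Number of generators = φ(110) = 40

Generators of ℤ_110 = {1, 3, 7, 9, 13, 17, 19, 21, 23, 27, 29, 31, 37, 39, 41, 43, 47, 49, 51, 53, 57, 59, 61, 63, 67, 69, 71, 73, 79, 81, 83, 87, 89, 91, 93, 97, 101, 103, 107, 109}


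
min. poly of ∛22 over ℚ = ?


∛22 satisfies x³ - 22 = 0, irreducible over ℚ (no rational root; 22 is not a perfect cube)

Minimal polynomial: x³ - 22


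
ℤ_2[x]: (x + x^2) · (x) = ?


Expand and collect like terms; reduce coefficients mod 2:
x^0: 0·0 = 0 ≡ 0 (mod 2)
x^1: 0·1 + 1·0 = 0 ≡ 0 (mod 2)
x^2: 1·1 + 1·0 = 1 ≡ 1 (mod 2)
x^3: 1·1 = 1 ≡ 1 (mod 2)
Result: x^2 + x^3

f · g = x^2 + x^3


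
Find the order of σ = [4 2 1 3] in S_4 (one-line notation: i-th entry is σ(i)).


Cycle decomposition: (1 4 3)
Cycle lengths: 3
Order = lcm(3) = 3

ord(σ) = 3


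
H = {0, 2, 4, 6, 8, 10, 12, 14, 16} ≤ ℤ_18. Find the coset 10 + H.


10 + H = {10 + h (mod 18) : h ∈ H}
10+0=10, 10+2=12, 10+4=14, 10+6=16, 10+8=0, 10+10=2, 10+12=4, 10+14=6, 10+16=8
10 + H = {0, 2, 4, 6, 8, 10, 12, 14, 16} = 0 + H

10 + H = {0, 2, 4, 6, 8, 10, 12, 14, 16}


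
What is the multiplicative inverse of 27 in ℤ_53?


Use the extended Euclidean algorithm to write 1 = 27·s + 53·t; then s mod 53 is the inverse.
Euclidean algorithm:
  27 = 0·53 + 27
  53 = 1·27 + 26
  27 = 1·26 + 1
  26 = 26·1 + 0
gcd(27,53) = 1
Back-substitution gives: 27·(2) + 53·(-1) = 1
So 27⁻¹ ≡ 2 ≡ 2 (mod 53)
Check: 27 × 2 = 54 ≡ 1 (mod 53) ✓

27⁻¹ ≡ 2 (mod 53)


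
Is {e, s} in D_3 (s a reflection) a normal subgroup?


H = {e, s} in D_3 (s a reflection)
r·s·r⁻¹ = sr⁻² ≠ s for n ≥ 3, so {e, s} is not closed under conjugation

No, not a normal subgroup


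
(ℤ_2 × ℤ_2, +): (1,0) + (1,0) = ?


Operation: componentwise addition mod (2, 2)
(1,0) + (1,0) = ((a₁+b₁) mod 2, (a₂+b₂) mod 2) with a = (1,0), b = (1,0)

(1,0) + (1,0) = (0,0)


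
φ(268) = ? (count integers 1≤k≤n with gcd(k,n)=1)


Factor n: 268 = 2^2 × 67
φ(n) = n · ∏(1 - 1/p) over distinct primes p | n
φ(268) = 268 · (1 - 1/2) · (1 - 1/67) = 132

φ(268) = 132


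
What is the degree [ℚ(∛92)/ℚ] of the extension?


∛92 has minimal polynomial x³ - 92 (irreducible over ℚ since 92 is not a perfect cube)

[ℚ(∛92)/ℚ] = 3


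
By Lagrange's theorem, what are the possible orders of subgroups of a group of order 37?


Lagrange's theorem: |H| divides |G|
|G| = 37
Divisors of 37: 1, 37

Possible subgroup orders: {1, 37}


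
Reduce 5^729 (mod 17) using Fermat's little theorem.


Fermat's little theorem: if p is prime and gcd(a,p)=1, then a^(p-1) ≡ 1 (mod p)
p = 17 is prime, gcd(5,17) = 1
Reduce exponent: 729 mod 16 = 9
So 5^729 ≡ 5^9 (mod 17)
5^9 mod 17 = 12

5^729 ≡ 12 (mod 17)


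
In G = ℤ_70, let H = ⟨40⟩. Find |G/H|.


|⟨40⟩| = n / gcd(40, 70) = 70 / 10 = 7
H is normal (ℤ_70 is abelian).
|G/H| = |G| / |H| = 70 / 7 = 10

|G/H| = 10


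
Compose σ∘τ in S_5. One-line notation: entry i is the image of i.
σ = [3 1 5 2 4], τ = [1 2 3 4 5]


σ∘τ: apply τ first, then σ
1 →τ 1 →σ 3
2 →τ 2 →σ 1
3 →τ 3 →σ 5
4 →τ 4 →σ 2
5 →τ 5 →σ 4

σ∘τ = [3 1 5 2 4]


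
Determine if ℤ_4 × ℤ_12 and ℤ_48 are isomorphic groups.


Comparing ℤ_4 × ℤ_12 and ℤ_48:
gcd(4,12) = 4 ≠ 1. Max element order in ℤ_4×ℤ_12 is lcm(4,12) = 12 < 48, so it has no element of order 48

No, ℤ_4 × ℤ_12 ≇ ℤ_48


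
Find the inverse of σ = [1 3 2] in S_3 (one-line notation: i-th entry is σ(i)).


To find σ⁻¹, swap domain and range:
σ(1) = 1 → σ⁻¹(1) = 1
σ(2) = 3 → σ⁻¹(3) = 2
σ(3) = 2 → σ⁻¹(2) = 3

σ⁻¹ = [1 3 2]


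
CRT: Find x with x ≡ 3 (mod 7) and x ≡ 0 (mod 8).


m₁ = 7, m₂ = 8, gcd = 1, so CRT applies. M = m₁·m₂ = 56
Let M₁ = M/m₁ = 8, M₂ = M/m₂ = 7
Find y₁ ≡ M₁⁻¹ (mod m₁): 8⁻¹ ≡ 1 (mod 7)
Find y₂ ≡ M₂⁻¹ (mod m₂): 7⁻¹ ≡ 7 (mod 8)
x = a₁·M₁·y₁ + a₂·M₂·y₂ = 3·8·1 + 0·7·7 = 24
Reduce mod 56: x ≡ 24
Check: 24 mod 7 = 3 ✓, 24 mod 8 = 0 ✓

x ≡ 24 (mod 56)


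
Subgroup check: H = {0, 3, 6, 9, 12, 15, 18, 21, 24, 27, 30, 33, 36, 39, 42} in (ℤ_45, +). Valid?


Subgroup test for H = {0, 3, 6, 9, 12, 15, 18, 21, 24, 27, 30, 33, 36, 39, 42} in (ℤ_45, +):
(1) 0 ∈ H? Yes
(2) Closure: for all a,b ∈ H, (a+b) mod 45 ∈ H? Yes
(3) Inverses: for all a ∈ H, -a mod 45 ∈ H? Yes

Yes, H is a subgroup of ℤ_45


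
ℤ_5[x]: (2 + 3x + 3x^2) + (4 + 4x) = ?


Add coefficients mod 5:
x^0: 2 + 4 = 1 (mod 5)
x^1: 3 + 4 = 2 (mod 5)
x^2: 3 + 0 = 3 (mod 5)
Result: 1 + 2x + 3x^2

f + g = 1 + 2x + 3x^2


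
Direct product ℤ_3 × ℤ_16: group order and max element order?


|ℤ_3 × ℤ_16| = 3 × 16 = 48
Max element order = lcm(3,16) = 48
Cyclic? Yes (gcd=1)

|ℤ_3×ℤ_16| = 48, max element order = 48


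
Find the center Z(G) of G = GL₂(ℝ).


Z(G) = {g ∈ G | gx = xg for all x ∈ G}
Only scalar multiples of the identity commute with all invertible matrices

Z(GL₂(ℝ)) = {aI : a ∈ ℝ, a ≠ 0}


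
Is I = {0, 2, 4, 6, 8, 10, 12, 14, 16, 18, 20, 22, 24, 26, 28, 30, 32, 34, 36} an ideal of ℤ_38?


Check ideal conditions for I = {0, 2, 4, 6, 8, 10, 12, 14, 16, 18, 20, 22, 24, 26, 28, 30, 32, 34, 36} in ℤ_38:
(1) I is an additive subgroup? Yes
(2) For r ∈ ℤ_38 and a ∈ I: r·a ∈ I? Yes

Yes, I is an ideal of ℤ_38


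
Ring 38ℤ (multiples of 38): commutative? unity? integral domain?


38ℤ is a commutative ring under +,× but has no multiplicative identity (1 ∉ 38ℤ); it has no zero divisors, but without unity it is not an integral domain
Commutative: Yes
Integral domain: No
Has unity: No

38ℤ (multiples of 38): Commutative=Yes, Unity=No


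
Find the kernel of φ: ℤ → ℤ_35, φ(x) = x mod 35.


Kernel = preimage of identity
ker(φ) = {x ∈ ℤ : x ≡ 0 (mod 35)} = 35ℤ = {0, ±35, ±70, ...}

ker(φ) = 35ℤ


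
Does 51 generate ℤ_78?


g generates ℤ_n iff gcd(g, n) = 1
gcd(51, 78) = 3
Since gcd = 3 ≠ 1, ⟨51⟩ has order 26 < 78, so 51 is not a generator.

No, 51 does not generate ℤ_78


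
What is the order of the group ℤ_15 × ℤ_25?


|A × B| = |A| · |B|
|ℤ_15 × ℤ_25| = 15 × 25 = 375

|ℤ_15 × ℤ_25| = 375


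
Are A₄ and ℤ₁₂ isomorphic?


Comparing A₄ and ℤ₁₂:
A₄ is non-abelian, ℤ₁₂ is abelian

No, A₄ ≇ ℤ₁₂


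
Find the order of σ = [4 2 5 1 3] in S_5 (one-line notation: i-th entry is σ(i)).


Cycle decomposition: (1 4) (3 5)
Cycle lengths: 2, 2
Order = lcm(2, 2) = 2

ord(σ) = 2


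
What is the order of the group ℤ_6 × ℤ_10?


|A × B| = |A| · |B|
|ℤ_6 × ℤ_10| = 6 × 10 = 60

|ℤ_6 × ℤ_10| = 60


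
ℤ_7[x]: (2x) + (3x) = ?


Add coefficients mod 7:
x^0: 0 + 0 = 0 (mod 7)
x^1: 2 + 3 = 5 (mod 7)
Result: 5x

f + g = 5x


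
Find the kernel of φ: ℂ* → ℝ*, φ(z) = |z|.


Kernel = preimage of identity
ker(φ) = {z ∈ ℂ* | |z| = 1} = unit circle S¹

ker(φ) = S¹ (unit circle)


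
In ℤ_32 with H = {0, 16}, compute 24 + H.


24 + H = {24 + h (mod 32) : h ∈ H}
24+0=24, 24+16=8
24 + H = {8, 24} = 8 + H

24 + H = {8, 24}


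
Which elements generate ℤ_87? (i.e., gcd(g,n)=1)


g generates ℤ_n iff gcd(g,n) = 1
Prime factors of 87: 3, 29
Generators are g ∈ {1,...,86} not divisible by any of these primes.
Generators: {1, 2, 4, 5, 7, 8, 10, 11, 13, 14, 16, 17, 19, 20, 22, 23, 25, 26, 28, 31, 32, 34, 35, 37, 38, 40, 41, 43, 44, 46, 47, 49, 50, 52, 53, 55, 56, 59, 61, 62, 64, 65, 67, 68, 70, 71, 73, 74, 76, 77, 79, 80, 82, 83, 85, 86}
Number of generators = φ(87) = 56

Generators of ℤ_87 = {1, 2, 4, 5, 7, 8, 10, 11, 13, 14, 16, 17, 19, 20, 22, 23, 25, 26, 28, 31, 32, 34, 35, 37, 38, 40, 41, 43, 44, 46, 47, 49, 50, 52, 53, 55, 56, 59, 61, 62, 64, 65, 67, 68, 70, 71, 73, 74, 76, 77, 79, 80, 82, 83, 85, 86}


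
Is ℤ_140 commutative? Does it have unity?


ℤ_140 is a commutative ring with unity 1; 140 = 2×70 is composite, so 2·70 ≡ 0 gives zero divisors (not an integral domain)
Commutative: Yes
Integral domain: No
Has unity: Yes

ℤ_140: Commutative=Yes, Unity=Yes


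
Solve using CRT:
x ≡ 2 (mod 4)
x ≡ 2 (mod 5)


m₁ = 4, m₂ = 5, gcd = 1, so CRT applies. M = m₁·m₂ = 20
Let M₁ = M/m₁ = 5, M₂ = M/m₂ = 4
Find y₁ ≡ M₁⁻¹ (mod m₁): 5⁻¹ ≡ 1 (mod 4)
Find y₂ ≡ M₂⁻¹ (mod m₂): 4⁻¹ ≡ 4 (mod 5)
x = a₁·M₁·y₁ + a₂·M₂·y₂ = 2·5·1 + 2·4·4 = 42
Reduce mod 20: x ≡ 2
Check: 2 mod 4 = 2 ✓, 2 mod 5 = 2 ✓

x ≡ 2 (mod 20)


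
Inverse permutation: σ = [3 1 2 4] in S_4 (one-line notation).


To find σ⁻¹, swap domain and range:
σ(1) = 3 → σ⁻¹(3) = 1
σ(2) = 1 → σ⁻¹(1) = 2
σ(3) = 2 → σ⁻¹(2) = 3
σ(4) = 4 → σ⁻¹(4) = 4

σ⁻¹ = [2 3 1 4]


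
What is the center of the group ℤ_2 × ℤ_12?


Z(G) = {g ∈ G | gx = xg for all x ∈ G}
Direct product of abelian groups is abelian, so Z(G) = G

Z(ℤ_2 × ℤ_12) = ℤ_2 × ℤ_12


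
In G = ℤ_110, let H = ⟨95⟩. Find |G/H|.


|⟨95⟩| = n / gcd(95, 110) = 110 / 5 = 22
H is normal (ℤ_110 is abelian).
|G/H| = |G| / |H| = 110 / 22 = 5

|G/H| = 5


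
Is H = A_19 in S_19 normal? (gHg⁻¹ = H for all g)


H = A_19 in S_19
A_19 has index 2 in S_19, and every subgroup of index 2 is normal

Yes, normal subgroup


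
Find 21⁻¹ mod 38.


Use the extended Euclidean algorithm to write 1 = 21·s + 38·t; then s mod 38 is the inverse.
Euclidean algorithm:
  21 = 0·38 + 21
  38 = 1·21 + 17
  21 = 1·17 + 4
  17 = 4·4 + 1
  4 = 4·1 + 0
gcd(21,38) = 1
Back-substitution gives: 21·(-9) + 38·(5) = 1
So 21⁻¹ ≡ -9 ≡ 29 (mod 38)
Check: 21 × 29 = 609 ≡ 1 (mod 38) ✓

21⁻¹ ≡ 29 (mod 38)


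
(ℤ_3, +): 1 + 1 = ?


Operation: addition mod 3
1 + 1 = (a + b) mod 3 with a = 1, b = 1

1 + 1 = 2


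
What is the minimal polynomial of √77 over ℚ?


√77 satisfies x² - 77 = 0, irreducible over ℚ since 77 is squarefree

Minimal polynomial: x² - 77


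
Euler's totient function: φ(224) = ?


Factor n: 224 = 2^5 × 7
φ(n) = n · ∏(1 - 1/p) over distinct primes p | n
φ(224) = 224 · (1 - 1/2) · (1 - 1/7) = 96

φ(224) = 96


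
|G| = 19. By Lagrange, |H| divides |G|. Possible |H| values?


Lagrange's theorem: |H| divides |G|
|G| = 19
Divisors of 19: 1, 19

Possible subgroup orders: {1, 19}


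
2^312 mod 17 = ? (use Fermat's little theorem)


Fermat's little theorem: if p is prime and gcd(a,p)=1, then a^(p-1) ≡ 1 (mod p)
p = 17 is prime, gcd(2,17) = 1
Reduce exponent: 312 mod 16 = 8
So 2^312 ≡ 2^8 (mod 17)
2^8 mod 17 = 1

2^312 ≡ 1 (mod 17)
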